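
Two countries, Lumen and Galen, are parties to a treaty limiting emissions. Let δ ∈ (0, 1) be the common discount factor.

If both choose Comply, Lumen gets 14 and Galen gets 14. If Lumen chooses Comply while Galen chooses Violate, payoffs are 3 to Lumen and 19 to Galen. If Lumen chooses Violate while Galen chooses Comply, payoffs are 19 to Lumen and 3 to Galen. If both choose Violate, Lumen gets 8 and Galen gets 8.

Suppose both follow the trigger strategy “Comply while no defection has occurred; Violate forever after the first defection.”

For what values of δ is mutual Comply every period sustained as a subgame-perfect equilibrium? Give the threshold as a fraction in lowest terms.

One-period gain from deviating is 19 − 14 = 5. The loss is 14 − 8 = 6 in every subsequent period, with present value 6·δ/(1−δ).
Deviation is unprofitable when 6·δ/(1−δ) ≥ 5, i.e. δ/(1−δ) ≥ 5/6.
Equivalently δ ≥ 5/(5+6) = 5/11.

5/11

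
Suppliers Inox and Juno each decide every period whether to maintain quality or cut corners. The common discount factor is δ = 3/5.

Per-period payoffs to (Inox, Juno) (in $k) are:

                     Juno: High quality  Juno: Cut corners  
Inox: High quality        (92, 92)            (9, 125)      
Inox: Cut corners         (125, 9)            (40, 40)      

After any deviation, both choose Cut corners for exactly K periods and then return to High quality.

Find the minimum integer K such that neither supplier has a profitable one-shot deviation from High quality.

Need Σ_{k=1}^{K} δ^k ≥ (125−92)/(92−40) = 0.6346 at δ = 3/5.
At K = 1 the sum is 0.6000 < 0.6346; at K = 2 it is 0.9600 ≥ 0.6346.
So the minimum punishment length is K = 2.

2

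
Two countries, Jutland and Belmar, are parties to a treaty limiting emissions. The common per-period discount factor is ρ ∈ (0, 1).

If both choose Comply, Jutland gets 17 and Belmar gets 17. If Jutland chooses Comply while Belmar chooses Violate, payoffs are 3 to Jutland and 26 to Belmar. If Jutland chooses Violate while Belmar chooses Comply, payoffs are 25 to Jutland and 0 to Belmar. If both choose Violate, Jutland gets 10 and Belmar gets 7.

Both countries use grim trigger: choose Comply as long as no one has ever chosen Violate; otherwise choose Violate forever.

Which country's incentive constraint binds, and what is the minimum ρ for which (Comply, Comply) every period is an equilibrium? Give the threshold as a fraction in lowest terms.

Jutland; ρ ≥ 8/15

For Jutland: deviation gain 25−17 = 8, per-period punishment loss 17−10 = 7. IC gives ρ ≥ 8/15.
For Belmar: gain 9, loss 10 per period, so ρ ≥ 9/19.
The tighter constraint is Jutland's, so cooperation needs ρ ≥ 8/15.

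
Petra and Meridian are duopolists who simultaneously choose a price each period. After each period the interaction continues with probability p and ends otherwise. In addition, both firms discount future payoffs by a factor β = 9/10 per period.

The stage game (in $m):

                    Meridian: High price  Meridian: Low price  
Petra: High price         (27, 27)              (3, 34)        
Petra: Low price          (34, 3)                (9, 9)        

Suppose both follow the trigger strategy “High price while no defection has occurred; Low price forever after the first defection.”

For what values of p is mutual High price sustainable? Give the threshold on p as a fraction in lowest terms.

Expected continuation weight on next period's payoff is β·p = 9/10·p, which plays the role of the discount factor.
Cooperation requires 9/10·p ≥ (34−27)/(34−9) = 7/25, hence p ≥ 14/45.

14/45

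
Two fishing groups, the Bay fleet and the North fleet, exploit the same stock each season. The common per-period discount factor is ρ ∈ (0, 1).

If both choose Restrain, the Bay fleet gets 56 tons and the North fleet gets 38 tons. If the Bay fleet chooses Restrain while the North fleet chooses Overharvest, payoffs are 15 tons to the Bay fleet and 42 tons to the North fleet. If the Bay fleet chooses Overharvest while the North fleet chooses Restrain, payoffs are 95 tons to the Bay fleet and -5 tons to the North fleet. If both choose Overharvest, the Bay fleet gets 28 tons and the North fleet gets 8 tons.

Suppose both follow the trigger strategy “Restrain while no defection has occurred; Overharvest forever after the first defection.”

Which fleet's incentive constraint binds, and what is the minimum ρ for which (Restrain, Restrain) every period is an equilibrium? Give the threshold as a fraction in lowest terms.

the Bay fleet: cooperation gives 56 each period; deviation gives 95 once then 28 forever.
  56/(1−ρ) ≥ 95 + 28ρ/(1−ρ) ⇒ ρ ≥ 39/67.
the North fleet: cooperation gives 38 each period; deviation gives 42 once then 8 forever.
  ρ ≥ 4/34 = 2/17.
Both must hold, so the binding constraint is the Bay fleet's: ρ ≥ 39/67.

the Bay fleet; ρ ≥ 39/67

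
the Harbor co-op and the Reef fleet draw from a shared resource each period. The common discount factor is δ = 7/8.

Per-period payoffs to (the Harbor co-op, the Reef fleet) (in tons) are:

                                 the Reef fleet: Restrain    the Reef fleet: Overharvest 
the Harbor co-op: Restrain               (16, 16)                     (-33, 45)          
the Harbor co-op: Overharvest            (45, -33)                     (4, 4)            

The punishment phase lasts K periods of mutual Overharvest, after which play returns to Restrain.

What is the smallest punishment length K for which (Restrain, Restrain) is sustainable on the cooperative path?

4

No profitable deviation requires (16−4)(δ+…+δ^K) ≥ 45−16, i.e. δ+…+δ^K ≥ 29/12 ≈ 2.4167.
With δ = 7/8, the partial sums are K=1: 0.8750, K=2: 1.6406, K=3: 2.3105, K=4: 2.8967.
K = 4 is the first length at which the sum reaches 2.4167.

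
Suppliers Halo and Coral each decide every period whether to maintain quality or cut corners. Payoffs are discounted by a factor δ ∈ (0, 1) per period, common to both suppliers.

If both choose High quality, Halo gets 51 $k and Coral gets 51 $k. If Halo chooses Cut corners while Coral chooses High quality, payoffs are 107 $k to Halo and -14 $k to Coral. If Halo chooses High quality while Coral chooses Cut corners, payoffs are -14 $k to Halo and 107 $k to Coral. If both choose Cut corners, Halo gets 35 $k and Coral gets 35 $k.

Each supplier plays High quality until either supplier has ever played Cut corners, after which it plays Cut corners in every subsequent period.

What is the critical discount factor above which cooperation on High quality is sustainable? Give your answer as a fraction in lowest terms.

7/9

One-period gain from deviating is 107 − 51 = 56. The loss is 51 − 35 = 16 in every subsequent period, with present value 16·δ/(1−δ).
Deviation is unprofitable when 16·δ/(1−δ) ≥ 56, i.e. δ/(1−δ) ≥ 7/2.
Equivalently δ ≥ 56/(56+16) = 7/9.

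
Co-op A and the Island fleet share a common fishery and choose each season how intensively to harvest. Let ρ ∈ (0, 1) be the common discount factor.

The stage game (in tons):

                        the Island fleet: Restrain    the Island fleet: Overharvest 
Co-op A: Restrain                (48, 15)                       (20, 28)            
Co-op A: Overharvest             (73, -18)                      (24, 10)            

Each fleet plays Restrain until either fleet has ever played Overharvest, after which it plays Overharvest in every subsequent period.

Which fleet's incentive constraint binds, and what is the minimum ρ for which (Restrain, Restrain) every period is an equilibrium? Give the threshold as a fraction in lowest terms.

the Island fleet; ρ ≥ 13/18

Co-op A: cooperation gives 48 each period; deviation gives 73 once then 24 forever.
  48/(1−ρ) ≥ 73 + 24ρ/(1−ρ) ⇒ ρ ≥ 25/49.
the Island fleet: cooperation gives 15 each period; deviation gives 28 once then 10 forever.
  ρ ≥ 13/18.
Both must hold, so the binding constraint is the Island fleet's: ρ ≥ 13/18.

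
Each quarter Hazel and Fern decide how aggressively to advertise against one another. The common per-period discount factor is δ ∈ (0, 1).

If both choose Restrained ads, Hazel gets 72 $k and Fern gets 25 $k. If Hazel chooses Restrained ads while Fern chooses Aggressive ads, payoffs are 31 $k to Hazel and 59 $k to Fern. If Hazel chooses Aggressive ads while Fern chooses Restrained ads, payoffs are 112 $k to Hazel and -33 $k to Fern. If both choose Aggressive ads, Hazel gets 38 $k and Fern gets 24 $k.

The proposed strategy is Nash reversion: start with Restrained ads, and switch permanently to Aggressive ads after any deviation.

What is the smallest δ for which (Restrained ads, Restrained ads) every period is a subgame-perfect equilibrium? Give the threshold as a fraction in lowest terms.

For Hazel: deviation gain 112−72 = 40, per-period punishment loss 72−38 = 34. IC gives δ ≥ 40/74 = 20/37.
For Fern: gain 34, loss 1 per period, so δ ≥ 34/35.
The tighter constraint is Fern's, so cooperation needs δ ≥ 34/35.

34/35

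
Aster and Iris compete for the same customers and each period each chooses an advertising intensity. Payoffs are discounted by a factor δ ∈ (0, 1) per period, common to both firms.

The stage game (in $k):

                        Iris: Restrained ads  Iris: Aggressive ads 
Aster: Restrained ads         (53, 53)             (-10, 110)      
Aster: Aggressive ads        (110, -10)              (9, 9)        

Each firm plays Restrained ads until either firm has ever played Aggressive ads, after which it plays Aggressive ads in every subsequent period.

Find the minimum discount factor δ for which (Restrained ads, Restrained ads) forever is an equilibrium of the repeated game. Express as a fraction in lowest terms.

53/(1−δ) ≥ 110 + 9δ/(1−δ)
53 ≥ 110 − 101δ
δ ≥ 57/101.

57/101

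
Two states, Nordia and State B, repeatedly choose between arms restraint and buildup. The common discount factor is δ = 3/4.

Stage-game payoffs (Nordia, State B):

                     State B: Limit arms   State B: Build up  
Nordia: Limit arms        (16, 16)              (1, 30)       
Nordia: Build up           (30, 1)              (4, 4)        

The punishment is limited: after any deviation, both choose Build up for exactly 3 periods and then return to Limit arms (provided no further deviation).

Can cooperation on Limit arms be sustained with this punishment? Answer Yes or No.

Yes

IC: δ+…+δ^3 ≥ (30−16)/(16−4) = 7/6.
At δ = 3/4: partial sum = 1.7344 ≥ 1.1667. Cooperation sustainable.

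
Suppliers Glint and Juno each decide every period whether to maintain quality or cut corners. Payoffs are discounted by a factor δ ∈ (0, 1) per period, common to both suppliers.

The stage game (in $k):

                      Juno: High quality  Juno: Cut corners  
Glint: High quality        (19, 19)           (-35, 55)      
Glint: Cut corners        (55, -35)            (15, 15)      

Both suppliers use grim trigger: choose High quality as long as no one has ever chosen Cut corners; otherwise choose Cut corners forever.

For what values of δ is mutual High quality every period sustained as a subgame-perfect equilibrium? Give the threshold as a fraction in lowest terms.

One-period gain from deviating is 55 − 19 = 36. The loss is 19 − 15 = 4 in every subsequent period, with present value 4·δ/(1−δ).
Deviation is unprofitable when 4·δ/(1−δ) ≥ 36, i.e. δ/(1−δ) ≥ 9.
Equivalently δ ≥ 36/(36+4) = 9/10.

9/10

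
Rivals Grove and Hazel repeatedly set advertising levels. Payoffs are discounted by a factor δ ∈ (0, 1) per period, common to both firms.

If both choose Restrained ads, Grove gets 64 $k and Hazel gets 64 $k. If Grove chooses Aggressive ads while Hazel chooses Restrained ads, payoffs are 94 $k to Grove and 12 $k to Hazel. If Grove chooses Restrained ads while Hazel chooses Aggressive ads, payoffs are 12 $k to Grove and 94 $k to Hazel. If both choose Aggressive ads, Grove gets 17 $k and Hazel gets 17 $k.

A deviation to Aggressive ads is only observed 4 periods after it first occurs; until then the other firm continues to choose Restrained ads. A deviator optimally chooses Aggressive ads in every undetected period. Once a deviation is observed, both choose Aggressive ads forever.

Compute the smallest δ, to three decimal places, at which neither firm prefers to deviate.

0.790

Deviating for the 4 undetected periods gains 94−64 = 30 per period over cooperation, then loses 64−17 = 47 per period forever once punishment starts.
Gain: 30(1 + δ + … + δ^3); loss: 47·δ^4/(1−δ).
No profitable deviation ⇔ 30(1−δ^4) ≤ 47·δ^4, i.e. δ^4 ≥ 30/(30+47) = 30/77.
Hence δ ≥ (30/77)^(1/4) ≈ 0.790.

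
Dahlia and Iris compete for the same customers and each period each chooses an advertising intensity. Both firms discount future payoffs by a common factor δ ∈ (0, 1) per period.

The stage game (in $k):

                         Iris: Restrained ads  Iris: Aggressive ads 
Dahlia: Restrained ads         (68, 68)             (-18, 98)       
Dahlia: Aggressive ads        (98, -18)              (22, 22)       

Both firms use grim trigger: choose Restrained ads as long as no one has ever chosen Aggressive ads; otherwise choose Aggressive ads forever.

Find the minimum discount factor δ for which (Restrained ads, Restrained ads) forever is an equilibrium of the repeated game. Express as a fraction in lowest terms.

68/(1−δ) ≥ 98 + 22δ/(1−δ)
68 ≥ 98 − 76δ
δ ≥ 30/76 = 15/38.

15/38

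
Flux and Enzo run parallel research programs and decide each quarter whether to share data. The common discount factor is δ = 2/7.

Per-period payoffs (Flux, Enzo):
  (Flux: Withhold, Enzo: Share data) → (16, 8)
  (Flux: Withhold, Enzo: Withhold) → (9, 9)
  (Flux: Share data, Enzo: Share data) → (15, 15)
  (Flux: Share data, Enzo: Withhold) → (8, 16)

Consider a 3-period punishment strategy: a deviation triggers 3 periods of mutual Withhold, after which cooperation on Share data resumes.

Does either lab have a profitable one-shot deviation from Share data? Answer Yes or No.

IC: δ+…+δ^3 ≥ (16−15)/(15−9) = 1/6.
At δ = 2/7: partial sum = 0.3907 ≥ 0.1667. Cooperation sustainable.

No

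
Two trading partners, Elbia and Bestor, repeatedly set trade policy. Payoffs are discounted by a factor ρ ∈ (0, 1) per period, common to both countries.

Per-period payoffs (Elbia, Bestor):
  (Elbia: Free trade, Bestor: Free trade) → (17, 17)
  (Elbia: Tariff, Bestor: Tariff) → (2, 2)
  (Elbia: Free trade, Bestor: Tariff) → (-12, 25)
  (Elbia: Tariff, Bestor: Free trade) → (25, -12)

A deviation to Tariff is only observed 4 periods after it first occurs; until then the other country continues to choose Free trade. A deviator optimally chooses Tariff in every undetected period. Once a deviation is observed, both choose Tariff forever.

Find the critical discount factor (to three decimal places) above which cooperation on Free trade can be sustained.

0.768

Deviating for the 4 undetected periods gains 25−17 = 8 per period over cooperation, then loses 17−2 = 15 per period forever once punishment starts.
Gain: 8(1 + ρ + … + ρ^3); loss: 15·ρ^4/(1−ρ).
No profitable deviation ⇔ 8(1−ρ^4) ≤ 15·ρ^4, i.e. ρ^4 ≥ 8/(8+15) = 8/23.
Hence ρ ≥ (8/23)^(1/4) ≈ 0.768.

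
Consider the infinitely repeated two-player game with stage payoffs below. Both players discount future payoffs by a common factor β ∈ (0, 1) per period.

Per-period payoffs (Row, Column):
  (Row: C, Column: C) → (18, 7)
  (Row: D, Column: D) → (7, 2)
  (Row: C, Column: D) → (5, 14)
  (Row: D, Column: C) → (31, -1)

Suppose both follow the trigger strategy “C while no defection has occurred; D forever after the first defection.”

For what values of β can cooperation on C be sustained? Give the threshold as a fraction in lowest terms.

Row's threshold: (31−18)/(31−7) = 13/24.
Column's threshold: (14−7)/(14−2) = 7/12.
13/24 < 7/12, so Column binds and β* = 7/12.

7/12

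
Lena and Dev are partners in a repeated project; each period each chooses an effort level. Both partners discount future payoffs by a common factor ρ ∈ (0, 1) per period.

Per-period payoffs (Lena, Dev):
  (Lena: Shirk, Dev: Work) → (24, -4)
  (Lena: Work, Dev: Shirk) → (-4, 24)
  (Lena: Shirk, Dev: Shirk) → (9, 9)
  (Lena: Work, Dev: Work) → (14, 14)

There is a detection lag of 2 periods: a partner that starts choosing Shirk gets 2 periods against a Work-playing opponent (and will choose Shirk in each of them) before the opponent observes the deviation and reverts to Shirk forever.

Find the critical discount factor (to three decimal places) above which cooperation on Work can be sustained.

The best deviation is to choose Shirk for all 2 undetected periods, earning 24 each, then 9 forever once detected.
Deviation value: 24(1−ρ^2)/(1−ρ) + 9ρ^2/(1−ρ); cooperation value: 14/(1−ρ).
IC: 14 ≥ 24(1−ρ^2) + 9ρ^2 = 24 − 15ρ^2.
So ρ^2 ≥ 10/15 = 2/3, giving ρ ≥ (2/3)^(1/2) ≈ 0.816.

0.816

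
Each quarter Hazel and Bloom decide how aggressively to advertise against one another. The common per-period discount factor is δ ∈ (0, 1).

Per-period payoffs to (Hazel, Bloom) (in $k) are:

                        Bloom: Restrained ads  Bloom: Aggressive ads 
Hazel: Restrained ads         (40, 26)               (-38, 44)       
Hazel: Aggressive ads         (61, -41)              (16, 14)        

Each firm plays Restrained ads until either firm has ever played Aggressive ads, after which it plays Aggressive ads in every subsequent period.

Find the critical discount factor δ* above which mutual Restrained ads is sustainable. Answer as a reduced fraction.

3/5

Hazel: cooperation gives 40 each period; deviation gives 61 once then 16 forever.
  40/(1−δ) ≥ 61 + 16δ/(1−δ) ⇒ δ ≥ 21/45 = 7/15.
Bloom: cooperation gives 26 each period; deviation gives 44 once then 14 forever.
  δ ≥ 18/30 = 3/5.
Both must hold, so the binding constraint is Bloom's: δ ≥ 3/5.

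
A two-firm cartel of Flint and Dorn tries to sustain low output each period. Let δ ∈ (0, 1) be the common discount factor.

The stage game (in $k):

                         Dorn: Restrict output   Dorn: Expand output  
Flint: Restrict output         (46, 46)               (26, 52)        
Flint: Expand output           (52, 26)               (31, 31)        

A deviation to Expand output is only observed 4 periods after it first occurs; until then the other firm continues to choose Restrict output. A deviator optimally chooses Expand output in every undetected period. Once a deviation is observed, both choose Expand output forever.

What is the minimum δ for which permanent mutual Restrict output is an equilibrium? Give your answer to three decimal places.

0.731

The best deviation is to choose Expand output for all 4 undetected periods, earning 52 each, then 31 forever once detected.
Deviation value: 52(1−δ^4)/(1−δ) + 31δ^4/(1−δ); cooperation value: 46/(1−δ).
IC: 46 ≥ 52(1−δ^4) + 31δ^4 = 52 − 21δ^4.
So δ^4 ≥ 6/21 = 2/7, giving δ ≥ (2/7)^(1/4) ≈ 0.731.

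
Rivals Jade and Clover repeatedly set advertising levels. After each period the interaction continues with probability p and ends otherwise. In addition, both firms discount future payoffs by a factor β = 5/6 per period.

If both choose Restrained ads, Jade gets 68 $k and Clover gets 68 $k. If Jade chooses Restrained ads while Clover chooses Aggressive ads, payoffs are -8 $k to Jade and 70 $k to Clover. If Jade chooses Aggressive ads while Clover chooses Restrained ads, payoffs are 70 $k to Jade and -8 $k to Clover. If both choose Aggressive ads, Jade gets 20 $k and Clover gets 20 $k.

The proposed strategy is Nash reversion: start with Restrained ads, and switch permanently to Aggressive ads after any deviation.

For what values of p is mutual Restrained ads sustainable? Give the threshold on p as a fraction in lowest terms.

With continuation probability p and discount β, the effective per-period discount factor is βp.
Grim-trigger IC: βp ≥ (70−68)/(70−20) = 1/25.
So p ≥ (1/25)/(5/6) = 6/125.

6/125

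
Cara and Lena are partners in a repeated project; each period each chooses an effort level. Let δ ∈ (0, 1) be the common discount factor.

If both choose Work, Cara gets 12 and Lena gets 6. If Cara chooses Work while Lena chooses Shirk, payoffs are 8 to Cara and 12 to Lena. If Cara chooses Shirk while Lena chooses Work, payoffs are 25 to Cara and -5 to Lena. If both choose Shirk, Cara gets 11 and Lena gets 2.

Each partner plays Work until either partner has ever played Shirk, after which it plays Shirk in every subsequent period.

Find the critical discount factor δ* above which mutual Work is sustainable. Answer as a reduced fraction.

13/14

For Cara: deviation gain 25−12 = 13, per-period punishment loss 12−11 = 1. IC gives δ ≥ 13/14.
For Lena: gain 6, loss 4 per period, so δ ≥ 6/10 = 3/5.
The tighter constraint is Cara's, so cooperation needs δ ≥ 13/14.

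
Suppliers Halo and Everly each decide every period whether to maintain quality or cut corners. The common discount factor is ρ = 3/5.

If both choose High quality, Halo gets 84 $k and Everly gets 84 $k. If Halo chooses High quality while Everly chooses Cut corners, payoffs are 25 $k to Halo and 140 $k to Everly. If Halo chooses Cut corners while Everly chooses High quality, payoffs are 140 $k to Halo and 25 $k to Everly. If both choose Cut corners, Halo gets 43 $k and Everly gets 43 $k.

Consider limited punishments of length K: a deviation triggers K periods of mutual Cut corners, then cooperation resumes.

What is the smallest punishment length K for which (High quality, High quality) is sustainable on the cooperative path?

5

IC: ρ(1−ρ^K)/(1−ρ) ≥ (140−84)/(84−43) = 56/41.
With ρ = 3/5: need 1 − ρ^K ≥ 56/41·(1−3/5)/(3/5), i.e. ρ^K ≤ 0.0894.
Since (3/5)^4 = 0.1296 and (3/5)^5 = 0.0778, the smallest such K is 5.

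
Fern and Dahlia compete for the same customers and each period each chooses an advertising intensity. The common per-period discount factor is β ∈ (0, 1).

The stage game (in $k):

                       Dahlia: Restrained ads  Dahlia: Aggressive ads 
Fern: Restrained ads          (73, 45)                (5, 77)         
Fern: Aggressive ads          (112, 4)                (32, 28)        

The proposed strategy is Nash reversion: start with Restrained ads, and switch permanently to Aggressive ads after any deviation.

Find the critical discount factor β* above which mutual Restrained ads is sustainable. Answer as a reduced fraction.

32/49

Fern: cooperation gives 73 each period; deviation gives 112 once then 32 forever.
  73/(1−β) ≥ 112 + 32β/(1−β) ⇒ β ≥ 39/80.
Dahlia: cooperation gives 45 each period; deviation gives 77 once then 28 forever.
  β ≥ 32/49.
Both must hold, so the binding constraint is Dahlia's: β ≥ 32/49.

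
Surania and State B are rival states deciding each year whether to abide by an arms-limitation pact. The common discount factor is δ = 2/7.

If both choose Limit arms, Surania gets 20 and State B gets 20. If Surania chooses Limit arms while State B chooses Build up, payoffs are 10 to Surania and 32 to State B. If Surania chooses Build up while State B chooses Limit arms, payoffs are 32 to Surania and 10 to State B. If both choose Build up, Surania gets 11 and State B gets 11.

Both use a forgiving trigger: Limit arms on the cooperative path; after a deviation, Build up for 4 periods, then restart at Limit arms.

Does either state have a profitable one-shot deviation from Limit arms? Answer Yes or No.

Yes

Comparing payoff streams over the 5 periods until play realigns: cooperate → 20(1+δ+…+δ^4); deviate → 32 + 11(δ+…+δ^4).
Cooperation is sustained iff (20−11)(δ+…+δ^4) ≥ 32−20.
δ+…+δ^4 = 2/7·(1−(2/7)^4)/(1−2/7) = 0.3973, and (32−20)/(20−11) = 1.3333.
0.3973 < 1.3333, so cooperation is not sustainable.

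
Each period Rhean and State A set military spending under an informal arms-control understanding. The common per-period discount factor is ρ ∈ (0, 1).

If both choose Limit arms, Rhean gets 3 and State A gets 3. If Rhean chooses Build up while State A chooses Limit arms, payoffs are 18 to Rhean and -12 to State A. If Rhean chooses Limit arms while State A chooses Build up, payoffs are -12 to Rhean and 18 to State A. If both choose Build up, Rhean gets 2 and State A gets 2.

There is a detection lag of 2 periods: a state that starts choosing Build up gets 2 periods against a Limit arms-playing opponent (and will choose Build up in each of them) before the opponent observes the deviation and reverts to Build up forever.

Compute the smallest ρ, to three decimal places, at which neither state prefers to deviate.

0.968

Deviating for the 2 undetected periods gains 18−3 = 15 per period over cooperation, then loses 3−2 = 1 per period forever once punishment starts.
Gain: 15(1 + ρ + … + ρ^1); loss: 1·ρ^2/(1−ρ).
No profitable deviation ⇔ 15(1−ρ^2) ≤ 1·ρ^2, i.e. ρ^2 ≥ 15/(15+1) = 15/16.
Hence ρ ≥ (15/16)^(1/2) ≈ 0.968.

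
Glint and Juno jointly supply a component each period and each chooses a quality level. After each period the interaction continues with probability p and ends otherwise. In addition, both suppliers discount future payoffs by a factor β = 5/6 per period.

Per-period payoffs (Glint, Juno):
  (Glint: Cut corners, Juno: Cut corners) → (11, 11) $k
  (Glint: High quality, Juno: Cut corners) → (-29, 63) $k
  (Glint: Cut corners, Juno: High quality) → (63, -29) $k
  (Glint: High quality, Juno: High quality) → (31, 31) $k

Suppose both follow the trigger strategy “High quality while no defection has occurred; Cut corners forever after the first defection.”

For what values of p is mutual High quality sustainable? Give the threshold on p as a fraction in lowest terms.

48/65

With continuation probability p and discount β, the effective per-period discount factor is βp.
Grim-trigger IC: βp ≥ (63−31)/(63−11) = 8/13.
So p ≥ (8/13)/(5/6) = 48/65.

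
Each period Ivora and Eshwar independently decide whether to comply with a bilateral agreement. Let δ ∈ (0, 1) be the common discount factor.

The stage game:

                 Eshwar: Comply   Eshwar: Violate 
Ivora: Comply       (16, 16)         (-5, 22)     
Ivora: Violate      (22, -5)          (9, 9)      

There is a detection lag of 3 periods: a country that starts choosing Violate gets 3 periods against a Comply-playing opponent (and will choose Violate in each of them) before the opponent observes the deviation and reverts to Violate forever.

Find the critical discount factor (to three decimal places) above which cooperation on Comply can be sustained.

The best deviation is to choose Violate for all 3 undetected periods, earning 22 each, then 9 forever once detected.
Deviation value: 22(1−δ^3)/(1−δ) + 9δ^3/(1−δ); cooperation value: 16/(1−δ).
IC: 16 ≥ 22(1−δ^3) + 9δ^3 = 22 − 13δ^3.
So δ^3 ≥ 6/13, giving δ ≥ (6/13)^(1/3) ≈ 0.773.

0.773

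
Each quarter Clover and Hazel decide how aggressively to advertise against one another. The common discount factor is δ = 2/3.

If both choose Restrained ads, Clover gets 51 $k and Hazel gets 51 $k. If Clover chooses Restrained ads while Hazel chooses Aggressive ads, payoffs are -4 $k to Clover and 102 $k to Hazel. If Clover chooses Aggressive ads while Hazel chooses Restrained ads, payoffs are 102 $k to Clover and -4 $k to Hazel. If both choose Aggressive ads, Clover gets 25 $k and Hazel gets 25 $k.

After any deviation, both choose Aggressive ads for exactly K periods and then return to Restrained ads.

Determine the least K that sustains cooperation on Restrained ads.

IC: δ(1−δ^K)/(1−δ) ≥ (102−51)/(51−25) = 51/26.
With δ = 2/3: need 1 − δ^K ≥ 51/26·(1−2/3)/(2/3), i.e. δ^K ≤ 0.0192.
Since (2/3)^9 = 0.0260 and (2/3)^10 = 0.0173, the smallest such K is 10.

10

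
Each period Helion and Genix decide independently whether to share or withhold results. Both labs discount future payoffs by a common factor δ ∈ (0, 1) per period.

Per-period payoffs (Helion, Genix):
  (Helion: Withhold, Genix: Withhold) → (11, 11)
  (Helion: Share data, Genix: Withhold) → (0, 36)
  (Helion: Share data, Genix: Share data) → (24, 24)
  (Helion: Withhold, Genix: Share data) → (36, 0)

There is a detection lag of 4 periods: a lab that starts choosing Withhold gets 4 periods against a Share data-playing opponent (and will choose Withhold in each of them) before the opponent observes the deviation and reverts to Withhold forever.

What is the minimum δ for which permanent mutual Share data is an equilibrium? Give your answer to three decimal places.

A deviator earns 36 for 4 periods, then 11 forever; cooperating earns 24 forever. Multiplying the IC by (1−δ):
24 ≥ 36(1−δ^4) + 11δ^4, so 25·δ^4 ≥ 12 and δ^4 ≥ 12/25.
δ ≥ (12/25)^(1/4) ≈ 0.832.

0.832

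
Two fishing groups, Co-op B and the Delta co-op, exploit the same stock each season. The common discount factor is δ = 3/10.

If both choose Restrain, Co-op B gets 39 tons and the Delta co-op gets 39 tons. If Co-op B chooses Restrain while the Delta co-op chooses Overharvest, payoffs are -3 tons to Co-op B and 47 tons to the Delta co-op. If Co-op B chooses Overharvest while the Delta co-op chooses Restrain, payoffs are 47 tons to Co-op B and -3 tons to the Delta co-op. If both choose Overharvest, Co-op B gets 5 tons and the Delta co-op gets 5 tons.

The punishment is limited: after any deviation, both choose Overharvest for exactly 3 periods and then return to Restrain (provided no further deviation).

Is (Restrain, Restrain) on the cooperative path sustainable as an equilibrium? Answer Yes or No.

Yes

A one-shot deviation gives 47 now, then 5 for 3 periods, then back to 39.
Gain from deviating: (47−39) today; loss: (39−5) in each of the next 3 periods.
No-deviation condition: (39−5)(δ+…+δ^3) ≥ 47−39, i.e. δ+…+δ^3 ≥ 4/17.
At δ = 3/10: δ+…+δ^3 = 0.4170 ≥ 0.2353.
So cooperation is sustainable.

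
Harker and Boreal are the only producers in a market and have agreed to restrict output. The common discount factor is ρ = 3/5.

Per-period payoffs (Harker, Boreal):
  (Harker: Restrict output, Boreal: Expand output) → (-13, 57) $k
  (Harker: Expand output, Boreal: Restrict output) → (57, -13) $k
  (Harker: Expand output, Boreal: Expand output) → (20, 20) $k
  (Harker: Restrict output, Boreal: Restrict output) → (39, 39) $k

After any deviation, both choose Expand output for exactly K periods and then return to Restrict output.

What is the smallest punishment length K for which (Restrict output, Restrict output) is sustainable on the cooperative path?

No profitable deviation requires (39−20)(ρ+…+ρ^K) ≥ 57−39, i.e. ρ+…+ρ^K ≥ 18/19 ≈ 0.9474.
With ρ = 3/5, the partial sums are K=1: 0.6000, K=2: 0.9600.
K = 2 is the first length at which the sum reaches 0.9474.

2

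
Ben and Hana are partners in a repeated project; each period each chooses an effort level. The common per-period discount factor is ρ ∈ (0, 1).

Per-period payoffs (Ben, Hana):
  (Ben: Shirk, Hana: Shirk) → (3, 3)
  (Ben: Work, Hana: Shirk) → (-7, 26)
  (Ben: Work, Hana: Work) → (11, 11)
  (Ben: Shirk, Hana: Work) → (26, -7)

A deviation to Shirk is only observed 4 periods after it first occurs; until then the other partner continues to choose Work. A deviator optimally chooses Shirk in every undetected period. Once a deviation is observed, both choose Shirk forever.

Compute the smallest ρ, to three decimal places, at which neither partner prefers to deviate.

The best deviation is to choose Shirk for all 4 undetected periods, earning 26 each, then 3 forever once detected.
Deviation value: 26(1−ρ^4)/(1−ρ) + 3ρ^4/(1−ρ); cooperation value: 11/(1−ρ).
IC: 11 ≥ 26(1−ρ^4) + 3ρ^4 = 26 − 23ρ^4.
So ρ^4 ≥ 15/23, giving ρ ≥ (15/23)^(1/4) ≈ 0.899.

0.899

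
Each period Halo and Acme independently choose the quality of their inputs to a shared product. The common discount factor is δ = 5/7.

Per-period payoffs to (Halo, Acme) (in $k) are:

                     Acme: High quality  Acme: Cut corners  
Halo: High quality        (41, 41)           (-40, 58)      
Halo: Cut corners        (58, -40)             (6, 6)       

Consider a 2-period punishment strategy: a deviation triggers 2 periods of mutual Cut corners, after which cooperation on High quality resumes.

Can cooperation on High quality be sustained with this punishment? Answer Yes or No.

Yes

A one-shot deviation gives 58 now, then 6 for 2 periods, then back to 41.
Gain from deviating: (58−41) today; loss: (41−6) in each of the next 2 periods.
No-deviation condition: (41−6)(δ+…+δ^2) ≥ 58−41, i.e. δ+…+δ^2 ≥ 17/35.
At δ = 5/7: δ+…+δ^2 = 1.2245 ≥ 0.4857.
So cooperation is sustainable.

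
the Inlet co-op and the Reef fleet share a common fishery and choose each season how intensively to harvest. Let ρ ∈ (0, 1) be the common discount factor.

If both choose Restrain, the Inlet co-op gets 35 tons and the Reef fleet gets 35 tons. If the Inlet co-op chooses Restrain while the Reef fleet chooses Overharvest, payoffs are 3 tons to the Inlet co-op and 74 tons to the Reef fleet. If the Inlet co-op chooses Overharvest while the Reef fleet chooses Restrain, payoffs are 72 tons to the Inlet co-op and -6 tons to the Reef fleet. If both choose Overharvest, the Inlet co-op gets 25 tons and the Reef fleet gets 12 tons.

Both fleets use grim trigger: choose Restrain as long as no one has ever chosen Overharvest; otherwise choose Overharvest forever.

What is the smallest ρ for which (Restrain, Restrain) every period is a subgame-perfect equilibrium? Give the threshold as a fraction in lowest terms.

the Inlet co-op's threshold: (72−35)/(72−25) = 37/47.
the Reef fleet's threshold: (74−35)/(74−12) = 39/62.
37/47 > 39/62, so the Inlet co-op binds and ρ* = 37/47.

37/47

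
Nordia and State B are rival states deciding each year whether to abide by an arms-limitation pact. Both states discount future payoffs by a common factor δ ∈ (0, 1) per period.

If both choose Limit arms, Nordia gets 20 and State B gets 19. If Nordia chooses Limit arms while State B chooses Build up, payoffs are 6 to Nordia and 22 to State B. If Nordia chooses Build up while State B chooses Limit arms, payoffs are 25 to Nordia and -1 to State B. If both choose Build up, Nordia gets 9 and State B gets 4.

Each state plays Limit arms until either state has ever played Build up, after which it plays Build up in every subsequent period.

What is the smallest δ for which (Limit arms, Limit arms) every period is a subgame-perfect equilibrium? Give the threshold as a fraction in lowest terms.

Nordia's threshold: (25−20)/(25−9) = 5/16.
State B's threshold: (22−19)/(22−4) = 1/6.
5/16 > 1/6, so Nordia binds and δ* = 5/16.

5/16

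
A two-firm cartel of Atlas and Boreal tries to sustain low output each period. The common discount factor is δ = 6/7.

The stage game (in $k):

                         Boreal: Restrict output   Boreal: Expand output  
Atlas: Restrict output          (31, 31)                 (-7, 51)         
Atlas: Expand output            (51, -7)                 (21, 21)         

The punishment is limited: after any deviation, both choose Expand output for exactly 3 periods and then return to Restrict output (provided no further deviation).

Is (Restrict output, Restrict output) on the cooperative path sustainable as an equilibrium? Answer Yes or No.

Yes

A one-shot deviation gives 51 now, then 21 for 3 periods, then back to 31.
Gain from deviating: (51−31) today; loss: (31−21) in each of the next 3 periods.
No-deviation condition: (31−21)(δ+…+δ^3) ≥ 51−31, i.e. δ+…+δ^3 ≥ 2.
At δ = 6/7: δ+…+δ^3 = 2.2216 ≥ 2.0000.
So cooperation is sustainable.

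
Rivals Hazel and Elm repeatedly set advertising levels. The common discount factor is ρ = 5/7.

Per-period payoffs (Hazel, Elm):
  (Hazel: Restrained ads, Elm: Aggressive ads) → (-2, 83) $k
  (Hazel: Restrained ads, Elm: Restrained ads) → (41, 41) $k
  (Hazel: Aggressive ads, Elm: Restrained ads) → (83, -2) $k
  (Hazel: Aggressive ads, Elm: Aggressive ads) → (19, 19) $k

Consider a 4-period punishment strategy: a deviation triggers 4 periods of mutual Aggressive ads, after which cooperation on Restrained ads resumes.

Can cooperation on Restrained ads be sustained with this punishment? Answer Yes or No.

IC: ρ+…+ρ^4 ≥ (83−41)/(41−19) = 21/11.
At ρ = 5/7: partial sum = 1.8492 < 1.9091. Cooperation not sustainable.

No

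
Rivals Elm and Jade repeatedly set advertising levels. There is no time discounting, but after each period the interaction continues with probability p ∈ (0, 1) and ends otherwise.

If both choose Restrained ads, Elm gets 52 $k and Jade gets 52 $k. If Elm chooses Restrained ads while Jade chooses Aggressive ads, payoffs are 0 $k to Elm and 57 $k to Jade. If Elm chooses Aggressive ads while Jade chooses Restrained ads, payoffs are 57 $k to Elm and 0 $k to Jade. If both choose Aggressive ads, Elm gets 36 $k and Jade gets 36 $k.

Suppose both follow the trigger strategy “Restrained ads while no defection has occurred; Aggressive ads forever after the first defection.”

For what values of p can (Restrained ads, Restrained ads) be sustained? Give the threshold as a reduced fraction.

Expected cooperation value is 52 + p·52 + p²·52 + … = 52/(1−p); deviation gives 57 + p·36/(1−p).
52 ≥ 57(1−p) + 36p ⇒ 21p ≥ 5 ⇒ p ≥ 5/21.

5/21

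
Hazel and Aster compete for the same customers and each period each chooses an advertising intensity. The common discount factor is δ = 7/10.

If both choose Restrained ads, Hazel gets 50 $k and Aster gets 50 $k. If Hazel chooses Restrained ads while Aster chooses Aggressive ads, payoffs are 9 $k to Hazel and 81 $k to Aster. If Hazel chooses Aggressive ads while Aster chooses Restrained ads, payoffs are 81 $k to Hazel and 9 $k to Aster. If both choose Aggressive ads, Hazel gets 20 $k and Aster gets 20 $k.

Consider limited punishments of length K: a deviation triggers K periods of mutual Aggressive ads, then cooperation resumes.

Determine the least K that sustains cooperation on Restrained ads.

Need Σ_{k=1}^{K} δ^k ≥ (81−50)/(50−20) = 1.0333 at δ = 7/10.
At K = 1 the sum is 0.7000 < 1.0333; at K = 2 it is 1.1900 ≥ 1.0333.
So the minimum punishment length is K = 2.

2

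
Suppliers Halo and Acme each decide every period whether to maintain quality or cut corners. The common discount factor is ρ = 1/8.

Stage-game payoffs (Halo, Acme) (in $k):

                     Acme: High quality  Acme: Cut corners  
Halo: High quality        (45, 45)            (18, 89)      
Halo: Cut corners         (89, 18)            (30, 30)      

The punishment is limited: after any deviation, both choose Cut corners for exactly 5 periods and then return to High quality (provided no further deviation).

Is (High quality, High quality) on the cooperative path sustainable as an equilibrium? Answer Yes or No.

No

Comparing payoff streams over the 6 periods until play realigns: cooperate → 45(1+ρ+…+ρ^5); deviate → 89 + 30(ρ+…+ρ^5).
Cooperation is sustained iff (45−30)(ρ+…+ρ^5) ≥ 89−45.
ρ+…+ρ^5 = 1/8·(1−(1/8)^5)/(1−1/8) = 0.1429, and (89−45)/(45−30) = 2.9333.
0.1429 < 2.9333, so cooperation is not sustainable.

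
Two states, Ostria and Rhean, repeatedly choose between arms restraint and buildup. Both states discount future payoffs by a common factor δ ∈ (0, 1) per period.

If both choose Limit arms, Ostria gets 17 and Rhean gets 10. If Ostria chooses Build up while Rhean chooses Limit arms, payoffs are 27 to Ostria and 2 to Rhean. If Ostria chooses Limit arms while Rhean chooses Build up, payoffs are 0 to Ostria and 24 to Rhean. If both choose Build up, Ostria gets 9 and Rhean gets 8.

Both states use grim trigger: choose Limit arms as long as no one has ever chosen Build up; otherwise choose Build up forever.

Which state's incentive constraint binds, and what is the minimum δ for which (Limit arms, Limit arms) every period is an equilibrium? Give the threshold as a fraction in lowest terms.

Ostria's threshold: (27−17)/(27−9) = 5/9.
Rhean's threshold: (24−10)/(24−8) = 7/8.
5/9 < 7/8, so Rhean binds and δ* = 7/8.

Rhean; δ ≥ 7/8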